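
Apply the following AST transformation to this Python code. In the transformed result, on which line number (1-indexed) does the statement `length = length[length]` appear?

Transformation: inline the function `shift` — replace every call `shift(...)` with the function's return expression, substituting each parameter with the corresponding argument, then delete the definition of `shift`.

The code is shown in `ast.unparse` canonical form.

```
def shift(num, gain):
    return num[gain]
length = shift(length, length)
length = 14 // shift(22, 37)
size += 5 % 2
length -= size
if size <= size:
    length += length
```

Transformed code:
length = length[length]
length = 14 // 22[37]
size += 5 % 2
length -= size
if size <= size:
    length += length

1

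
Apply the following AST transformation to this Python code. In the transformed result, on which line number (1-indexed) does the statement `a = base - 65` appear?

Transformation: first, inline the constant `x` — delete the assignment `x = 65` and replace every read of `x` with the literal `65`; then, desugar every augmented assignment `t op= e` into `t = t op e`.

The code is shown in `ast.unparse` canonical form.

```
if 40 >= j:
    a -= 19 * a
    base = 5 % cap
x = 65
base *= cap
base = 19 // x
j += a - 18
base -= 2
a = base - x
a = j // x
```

Transformed code:
if 40 >= j:
    a = a - 19 * a
    base = 5 % cap
base = base * cap
base = 19 // 65
j = j + (a - 18)
base = base - 2
a = base - 65
a = j // 65

8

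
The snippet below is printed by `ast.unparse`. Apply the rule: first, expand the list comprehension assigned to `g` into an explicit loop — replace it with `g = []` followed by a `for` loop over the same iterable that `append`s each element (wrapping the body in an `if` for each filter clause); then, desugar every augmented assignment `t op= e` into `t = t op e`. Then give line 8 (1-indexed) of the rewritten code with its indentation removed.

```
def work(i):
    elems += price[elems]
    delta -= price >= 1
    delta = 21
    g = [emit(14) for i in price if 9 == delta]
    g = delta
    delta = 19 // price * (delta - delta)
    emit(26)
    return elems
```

Transformed code:
def work(i):
    elems = elems + price[elems]
    delta = delta - (price >= 1)
    delta = 21
    g = []
    for i in price:
        if 9 == delta:
            g.append(emit(14))
    g = delta
    delta = 19 // price * (delta - delta)
    emit(26)
    return elems

g.append(emit(14))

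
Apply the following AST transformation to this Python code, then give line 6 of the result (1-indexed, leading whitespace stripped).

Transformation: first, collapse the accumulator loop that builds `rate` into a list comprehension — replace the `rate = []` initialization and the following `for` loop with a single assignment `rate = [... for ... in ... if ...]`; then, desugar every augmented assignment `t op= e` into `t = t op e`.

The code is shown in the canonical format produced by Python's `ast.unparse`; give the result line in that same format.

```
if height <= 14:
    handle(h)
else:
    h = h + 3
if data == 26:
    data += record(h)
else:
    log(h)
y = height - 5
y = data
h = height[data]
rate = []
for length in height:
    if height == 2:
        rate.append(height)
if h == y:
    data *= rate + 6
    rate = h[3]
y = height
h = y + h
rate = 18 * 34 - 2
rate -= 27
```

Transformed code:
if height <= 14:
    handle(h)
else:
    h = h + 3
if data == 26:
    data = data + record(h)
else:
    log(h)
y = height - 5
y = data
h = height[data]
rate = [height for length in height if height == 2]
if h == y:
    data = data * (rate + 6)
    rate = h[3]
y = height
h = y + h
rate = 18 * 34 - 2
rate = rate - 27

data = data + record(h)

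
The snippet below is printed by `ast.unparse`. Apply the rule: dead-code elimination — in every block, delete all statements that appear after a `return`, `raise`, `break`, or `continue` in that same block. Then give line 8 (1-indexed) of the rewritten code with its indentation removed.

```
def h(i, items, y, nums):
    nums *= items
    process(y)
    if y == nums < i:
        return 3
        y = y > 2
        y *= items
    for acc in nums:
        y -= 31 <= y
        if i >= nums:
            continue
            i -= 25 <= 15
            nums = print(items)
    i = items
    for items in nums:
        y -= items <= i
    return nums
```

Transformed code:
def h(i, items, y, nums):
    nums *= items
    process(y)
    if y == nums < i:
        return 3
    for acc in nums:
        y -= 31 <= y
        if i >= nums:
            continue
    i = items
    for items in nums:
        y -= items <= i
    return nums

if i >= nums:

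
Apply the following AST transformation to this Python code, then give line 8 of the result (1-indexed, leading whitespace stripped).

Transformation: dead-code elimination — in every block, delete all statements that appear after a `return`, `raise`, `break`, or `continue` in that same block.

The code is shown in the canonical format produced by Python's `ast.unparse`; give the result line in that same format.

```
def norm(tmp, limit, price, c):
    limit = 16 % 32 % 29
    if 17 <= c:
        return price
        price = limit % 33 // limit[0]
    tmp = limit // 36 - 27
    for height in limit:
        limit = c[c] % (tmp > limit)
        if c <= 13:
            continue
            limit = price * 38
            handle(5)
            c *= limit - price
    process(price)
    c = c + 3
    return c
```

Transformed code:
def norm(tmp, limit, price, c):
    limit = 16 % 32 % 29
    if 17 <= c:
        return price
    tmp = limit // 36 - 27
    for height in limit:
        limit = c[c] % (tmp > limit)
        if c <= 13:
            continue
    process(price)
    c = c + 3
    return c

if c <= 13:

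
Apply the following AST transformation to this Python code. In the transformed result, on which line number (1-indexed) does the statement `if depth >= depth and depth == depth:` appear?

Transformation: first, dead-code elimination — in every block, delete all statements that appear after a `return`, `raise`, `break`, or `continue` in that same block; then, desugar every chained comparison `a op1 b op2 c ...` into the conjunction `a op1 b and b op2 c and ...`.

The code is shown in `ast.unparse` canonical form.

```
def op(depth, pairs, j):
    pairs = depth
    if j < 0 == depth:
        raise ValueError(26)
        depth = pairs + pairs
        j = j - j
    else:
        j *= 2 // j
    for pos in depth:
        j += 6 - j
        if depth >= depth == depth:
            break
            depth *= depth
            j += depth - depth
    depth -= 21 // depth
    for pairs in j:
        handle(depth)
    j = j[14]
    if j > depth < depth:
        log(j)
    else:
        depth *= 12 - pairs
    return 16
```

9

Transformed code:
def op(depth, pairs, j):
    pairs = depth
    if j < 0 and 0 == depth:
        raise ValueError(26)
    else:
        j *= 2 // j
    for pos in depth:
        j += 6 - j
        if depth >= depth and depth == depth:
            break
    depth -= 21 // depth
    for pairs in j:
        handle(depth)
    j = j[14]
    if j > depth and depth < depth:
        log(j)
    else:
        depth *= 12 - pairs
    return 16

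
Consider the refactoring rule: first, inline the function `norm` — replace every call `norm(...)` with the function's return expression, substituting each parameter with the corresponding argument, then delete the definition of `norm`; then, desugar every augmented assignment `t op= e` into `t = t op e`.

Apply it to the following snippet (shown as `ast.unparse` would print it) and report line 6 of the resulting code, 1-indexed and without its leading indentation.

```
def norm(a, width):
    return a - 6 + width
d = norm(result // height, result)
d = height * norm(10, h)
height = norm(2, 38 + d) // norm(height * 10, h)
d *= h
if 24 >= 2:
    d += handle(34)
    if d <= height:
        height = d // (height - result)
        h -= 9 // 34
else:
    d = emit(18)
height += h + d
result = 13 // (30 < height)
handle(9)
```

d = d + handle(34)

Transformed code:
d = result // height - 6 + result
d = height * (10 - 6 + h)
height = (2 - 6 + (38 + d)) // (height * 10 - 6 + h)
d = d * h
if 24 >= 2:
    d = d + handle(34)
    if d <= height:
        height = d // (height - result)
        h = h - 9 // 34
else:
    d = emit(18)
height = height + (h + d)
result = 13 // (30 < height)
handle(9)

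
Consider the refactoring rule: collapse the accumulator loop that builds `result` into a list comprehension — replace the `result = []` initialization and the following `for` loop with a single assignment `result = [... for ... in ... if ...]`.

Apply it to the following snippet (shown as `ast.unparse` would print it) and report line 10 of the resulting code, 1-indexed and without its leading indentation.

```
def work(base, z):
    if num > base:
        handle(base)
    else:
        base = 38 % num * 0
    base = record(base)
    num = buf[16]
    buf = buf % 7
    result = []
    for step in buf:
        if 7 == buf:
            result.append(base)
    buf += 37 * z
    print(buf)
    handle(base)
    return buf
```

Transformed code:
def work(base, z):
    if num > base:
        handle(base)
    else:
        base = 38 % num * 0
    base = record(base)
    num = buf[16]
    buf = buf % 7
    result = [base for step in buf if 7 == buf]
    buf += 37 * z
    print(buf)
    handle(base)
    return buf

buf += 37 * z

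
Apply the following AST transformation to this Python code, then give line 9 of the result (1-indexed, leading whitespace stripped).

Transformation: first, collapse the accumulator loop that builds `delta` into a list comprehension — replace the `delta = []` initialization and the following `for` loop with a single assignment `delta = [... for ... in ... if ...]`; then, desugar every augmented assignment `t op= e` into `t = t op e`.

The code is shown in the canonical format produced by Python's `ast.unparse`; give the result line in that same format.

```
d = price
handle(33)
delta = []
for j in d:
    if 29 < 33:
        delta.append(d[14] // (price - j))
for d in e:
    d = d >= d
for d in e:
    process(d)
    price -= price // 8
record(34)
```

record(34)

Transformed code:
d = price
handle(33)
delta = [d[14] // (price - j) for j in d if 29 < 33]
for d in e:
    d = d >= d
for d in e:
    process(d)
    price = price - price // 8
record(34)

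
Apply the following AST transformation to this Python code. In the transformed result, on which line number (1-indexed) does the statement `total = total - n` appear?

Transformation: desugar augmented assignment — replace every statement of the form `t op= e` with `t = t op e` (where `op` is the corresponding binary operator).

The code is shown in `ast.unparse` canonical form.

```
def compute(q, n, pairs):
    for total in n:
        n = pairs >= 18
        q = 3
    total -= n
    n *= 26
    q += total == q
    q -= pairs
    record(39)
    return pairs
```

Transformed code:
def compute(q, n, pairs):
    for total in n:
        n = pairs >= 18
        q = 3
    total = total - n
    n = n * 26
    q = q + (total == q)
    q = q - pairs
    record(39)
    return pairs

5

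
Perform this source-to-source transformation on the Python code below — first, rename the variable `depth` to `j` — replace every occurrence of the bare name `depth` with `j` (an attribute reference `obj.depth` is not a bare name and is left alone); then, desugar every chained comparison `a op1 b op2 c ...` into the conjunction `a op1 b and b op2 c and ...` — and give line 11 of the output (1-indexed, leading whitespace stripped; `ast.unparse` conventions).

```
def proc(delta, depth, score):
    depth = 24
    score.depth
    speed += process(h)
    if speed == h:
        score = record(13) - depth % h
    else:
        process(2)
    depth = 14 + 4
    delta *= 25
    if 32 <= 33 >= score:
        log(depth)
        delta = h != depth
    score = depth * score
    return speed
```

Transformed code:
def proc(delta, j, score):
    j = 24
    score.depth
    speed += process(h)
    if speed == h:
        score = record(13) - j % h
    else:
        process(2)
    j = 14 + 4
    delta *= 25
    if 32 <= 33 and 33 >= score:
        log(j)
        delta = h != j
    score = j * score
    return speed

if 32 <= 33 and 33 >= score:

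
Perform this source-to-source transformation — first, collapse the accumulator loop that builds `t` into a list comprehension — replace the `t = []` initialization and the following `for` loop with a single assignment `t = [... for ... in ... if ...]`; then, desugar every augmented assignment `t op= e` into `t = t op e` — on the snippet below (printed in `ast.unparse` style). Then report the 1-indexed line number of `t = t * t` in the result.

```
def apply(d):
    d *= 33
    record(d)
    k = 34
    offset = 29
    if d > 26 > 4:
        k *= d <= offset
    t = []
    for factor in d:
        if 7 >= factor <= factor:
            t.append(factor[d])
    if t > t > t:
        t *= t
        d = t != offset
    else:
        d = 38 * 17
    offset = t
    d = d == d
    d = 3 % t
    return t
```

10

Transformed code:
def apply(d):
    d = d * 33
    record(d)
    k = 34
    offset = 29
    if d > 26 > 4:
        k = k * (d <= offset)
    t = [factor[d] for factor in d if 7 >= factor <= factor]
    if t > t > t:
        t = t * t
        d = t != offset
    else:
        d = 38 * 17
    offset = t
    d = d == d
    d = 3 % t
    return t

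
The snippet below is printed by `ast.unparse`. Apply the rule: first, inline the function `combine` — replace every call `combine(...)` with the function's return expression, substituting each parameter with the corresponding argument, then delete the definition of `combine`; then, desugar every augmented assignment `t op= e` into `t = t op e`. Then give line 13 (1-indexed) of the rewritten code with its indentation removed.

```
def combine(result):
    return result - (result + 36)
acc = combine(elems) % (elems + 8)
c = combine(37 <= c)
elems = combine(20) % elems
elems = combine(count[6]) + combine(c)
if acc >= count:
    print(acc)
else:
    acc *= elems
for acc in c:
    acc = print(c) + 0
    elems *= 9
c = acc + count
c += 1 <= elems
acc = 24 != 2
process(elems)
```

Transformed code:
acc = (elems - (elems + 36)) % (elems + 8)
c = (37 <= c) - ((37 <= c) + 36)
elems = (20 - (20 + 36)) % elems
elems = count[6] - (count[6] + 36) + (c - (c + 36))
if acc >= count:
    print(acc)
else:
    acc = acc * elems
for acc in c:
    acc = print(c) + 0
    elems = elems * 9
c = acc + count
c = c + (1 <= elems)
acc = 24 != 2
process(elems)

c = c + (1 <= elems)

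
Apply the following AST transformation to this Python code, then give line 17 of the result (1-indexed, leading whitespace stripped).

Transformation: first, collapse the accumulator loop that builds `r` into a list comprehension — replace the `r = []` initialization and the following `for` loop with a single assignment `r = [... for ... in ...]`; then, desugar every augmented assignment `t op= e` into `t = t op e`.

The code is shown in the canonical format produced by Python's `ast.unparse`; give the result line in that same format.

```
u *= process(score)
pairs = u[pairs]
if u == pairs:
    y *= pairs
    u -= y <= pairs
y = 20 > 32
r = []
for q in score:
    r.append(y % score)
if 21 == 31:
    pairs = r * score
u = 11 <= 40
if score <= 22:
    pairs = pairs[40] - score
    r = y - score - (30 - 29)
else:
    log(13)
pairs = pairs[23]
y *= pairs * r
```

y = y * (pairs * r)

Transformed code:
u = u * process(score)
pairs = u[pairs]
if u == pairs:
    y = y * pairs
    u = u - (y <= pairs)
y = 20 > 32
r = [y % score for q in score]
if 21 == 31:
    pairs = r * score
u = 11 <= 40
if score <= 22:
    pairs = pairs[40] - score
    r = y - score - (30 - 29)
else:
    log(13)
pairs = pairs[23]
y = y * (pairs * r)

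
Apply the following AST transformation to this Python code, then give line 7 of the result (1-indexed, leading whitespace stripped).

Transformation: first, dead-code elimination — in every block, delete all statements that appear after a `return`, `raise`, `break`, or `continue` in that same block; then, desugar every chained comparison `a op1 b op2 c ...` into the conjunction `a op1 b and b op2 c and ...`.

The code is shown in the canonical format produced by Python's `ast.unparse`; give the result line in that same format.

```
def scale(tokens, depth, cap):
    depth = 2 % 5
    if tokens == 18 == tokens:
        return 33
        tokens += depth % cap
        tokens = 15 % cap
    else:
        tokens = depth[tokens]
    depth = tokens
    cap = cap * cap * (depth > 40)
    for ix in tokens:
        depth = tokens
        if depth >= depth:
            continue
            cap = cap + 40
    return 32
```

depth = tokens

Transformed code:
def scale(tokens, depth, cap):
    depth = 2 % 5
    if tokens == 18 and 18 == tokens:
        return 33
    else:
        tokens = depth[tokens]
    depth = tokens
    cap = cap * cap * (depth > 40)
    for ix in tokens:
        depth = tokens
        if depth >= depth:
            continue
    return 32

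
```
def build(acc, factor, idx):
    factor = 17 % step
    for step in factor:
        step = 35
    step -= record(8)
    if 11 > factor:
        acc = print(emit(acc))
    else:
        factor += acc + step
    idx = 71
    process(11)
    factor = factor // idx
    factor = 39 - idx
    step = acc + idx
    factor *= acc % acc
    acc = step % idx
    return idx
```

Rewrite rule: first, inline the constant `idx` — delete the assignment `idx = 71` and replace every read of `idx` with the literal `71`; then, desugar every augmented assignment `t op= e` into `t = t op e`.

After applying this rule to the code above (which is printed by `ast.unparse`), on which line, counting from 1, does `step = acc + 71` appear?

Transformed code:
def build(acc, factor, idx):
    factor = 17 % step
    for step in factor:
        step = 35
    step = step - record(8)
    if 11 > factor:
        acc = print(emit(acc))
    else:
        factor = factor + (acc + step)
    process(11)
    factor = factor // 71
    factor = 39 - 71
    step = acc + 71
    factor = factor * (acc % acc)
    acc = step % 71
    return 71

13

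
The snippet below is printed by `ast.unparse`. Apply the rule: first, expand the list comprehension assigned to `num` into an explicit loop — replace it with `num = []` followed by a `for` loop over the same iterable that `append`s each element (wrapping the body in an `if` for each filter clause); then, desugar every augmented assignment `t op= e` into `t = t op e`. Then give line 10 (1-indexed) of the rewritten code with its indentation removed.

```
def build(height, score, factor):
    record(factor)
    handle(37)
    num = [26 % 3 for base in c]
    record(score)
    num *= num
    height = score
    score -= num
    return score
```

score = score - num

Transformed code:
def build(height, score, factor):
    record(factor)
    handle(37)
    num = []
    for base in c:
        num.append(26 % 3)
    record(score)
    num = num * num
    height = score
    score = score - num
    return score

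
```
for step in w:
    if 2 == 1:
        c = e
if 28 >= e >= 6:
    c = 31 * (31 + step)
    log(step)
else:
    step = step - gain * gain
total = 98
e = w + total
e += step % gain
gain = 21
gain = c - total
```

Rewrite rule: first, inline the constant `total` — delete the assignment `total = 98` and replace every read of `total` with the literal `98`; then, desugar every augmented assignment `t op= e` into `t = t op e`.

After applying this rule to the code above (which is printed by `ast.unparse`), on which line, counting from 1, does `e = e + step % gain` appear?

10

Transformed code:
for step in w:
    if 2 == 1:
        c = e
if 28 >= e >= 6:
    c = 31 * (31 + step)
    log(step)
else:
    step = step - gain * gain
e = w + 98
e = e + step % gain
gain = 21
gain = c - 98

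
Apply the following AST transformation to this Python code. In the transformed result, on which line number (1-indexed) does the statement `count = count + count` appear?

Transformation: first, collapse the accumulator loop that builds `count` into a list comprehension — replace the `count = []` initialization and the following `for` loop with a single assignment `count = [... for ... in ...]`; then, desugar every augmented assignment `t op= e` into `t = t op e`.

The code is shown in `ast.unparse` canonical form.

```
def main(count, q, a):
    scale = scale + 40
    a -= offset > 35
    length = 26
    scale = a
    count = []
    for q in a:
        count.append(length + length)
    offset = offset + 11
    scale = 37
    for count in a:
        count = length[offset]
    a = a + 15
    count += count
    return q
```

12

Transformed code:
def main(count, q, a):
    scale = scale + 40
    a = a - (offset > 35)
    length = 26
    scale = a
    count = [length + length for q in a]
    offset = offset + 11
    scale = 37
    for count in a:
        count = length[offset]
    a = a + 15
    count = count + count
    return q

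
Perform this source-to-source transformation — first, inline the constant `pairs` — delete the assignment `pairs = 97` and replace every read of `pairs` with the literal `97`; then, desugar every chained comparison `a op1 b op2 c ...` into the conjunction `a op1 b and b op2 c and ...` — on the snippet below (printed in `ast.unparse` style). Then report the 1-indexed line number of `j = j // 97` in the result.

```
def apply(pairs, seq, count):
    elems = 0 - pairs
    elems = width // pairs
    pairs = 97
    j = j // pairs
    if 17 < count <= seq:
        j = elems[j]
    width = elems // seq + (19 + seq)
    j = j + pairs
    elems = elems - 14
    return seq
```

Transformed code:
def apply(pairs, seq, count):
    elems = 0 - 97
    elems = width // 97
    j = j // 97
    if 17 < count and count <= seq:
        j = elems[j]
    width = elems // seq + (19 + seq)
    j = j + 97
    elems = elems - 14
    return seq

4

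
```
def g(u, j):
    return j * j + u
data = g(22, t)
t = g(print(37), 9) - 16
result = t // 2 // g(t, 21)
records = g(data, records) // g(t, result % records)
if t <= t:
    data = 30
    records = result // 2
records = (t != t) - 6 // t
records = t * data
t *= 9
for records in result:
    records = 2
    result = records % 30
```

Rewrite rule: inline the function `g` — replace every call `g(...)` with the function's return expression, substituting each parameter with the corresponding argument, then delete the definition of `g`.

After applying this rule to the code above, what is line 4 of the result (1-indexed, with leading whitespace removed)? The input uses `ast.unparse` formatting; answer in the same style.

records = (records * records + data) // (result % records * (result % records) + t)

Transformed code:
data = t * t + 22
t = 9 * 9 + print(37) - 16
result = t // 2 // (21 * 21 + t)
records = (records * records + data) // (result % records * (result % records) + t)
if t <= t:
    data = 30
    records = result // 2
records = (t != t) - 6 // t
records = t * data
t *= 9
for records in result:
    records = 2
    result = records % 30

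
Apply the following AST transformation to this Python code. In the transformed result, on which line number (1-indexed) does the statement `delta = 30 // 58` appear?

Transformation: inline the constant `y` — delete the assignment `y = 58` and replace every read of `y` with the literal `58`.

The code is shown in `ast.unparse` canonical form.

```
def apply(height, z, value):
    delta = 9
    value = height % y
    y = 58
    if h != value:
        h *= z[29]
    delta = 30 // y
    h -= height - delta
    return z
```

6

Transformed code:
def apply(height, z, value):
    delta = 9
    value = height % 58
    if h != value:
        h *= z[29]
    delta = 30 // 58
    h -= height - delta
    return z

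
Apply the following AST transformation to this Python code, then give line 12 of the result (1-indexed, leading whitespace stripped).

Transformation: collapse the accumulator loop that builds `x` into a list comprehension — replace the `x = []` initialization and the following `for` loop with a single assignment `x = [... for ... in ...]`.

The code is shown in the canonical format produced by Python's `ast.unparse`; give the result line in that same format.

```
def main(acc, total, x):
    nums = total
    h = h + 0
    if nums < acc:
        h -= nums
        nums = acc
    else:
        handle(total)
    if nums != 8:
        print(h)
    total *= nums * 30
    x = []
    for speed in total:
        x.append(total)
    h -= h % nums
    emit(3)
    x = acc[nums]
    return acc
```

Transformed code:
def main(acc, total, x):
    nums = total
    h = h + 0
    if nums < acc:
        h -= nums
        nums = acc
    else:
        handle(total)
    if nums != 8:
        print(h)
    total *= nums * 30
    x = [total for speed in total]
    h -= h % nums
    emit(3)
    x = acc[nums]
    return acc

x = [total for speed in total]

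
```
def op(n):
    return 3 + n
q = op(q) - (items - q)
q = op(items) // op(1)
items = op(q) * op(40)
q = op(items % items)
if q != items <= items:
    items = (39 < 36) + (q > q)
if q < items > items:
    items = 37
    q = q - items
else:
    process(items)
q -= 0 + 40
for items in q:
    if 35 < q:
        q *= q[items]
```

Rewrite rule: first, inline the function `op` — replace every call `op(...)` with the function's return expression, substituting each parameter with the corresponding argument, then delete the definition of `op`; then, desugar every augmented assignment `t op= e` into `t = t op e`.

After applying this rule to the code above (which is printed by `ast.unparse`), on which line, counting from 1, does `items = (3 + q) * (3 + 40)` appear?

Transformed code:
q = 3 + q - (items - q)
q = (3 + items) // (3 + 1)
items = (3 + q) * (3 + 40)
q = 3 + items % items
if q != items <= items:
    items = (39 < 36) + (q > q)
if q < items > items:
    items = 37
    q = q - items
else:
    process(items)
q = q - (0 + 40)
for items in q:
    if 35 < q:
        q = q * q[items]

3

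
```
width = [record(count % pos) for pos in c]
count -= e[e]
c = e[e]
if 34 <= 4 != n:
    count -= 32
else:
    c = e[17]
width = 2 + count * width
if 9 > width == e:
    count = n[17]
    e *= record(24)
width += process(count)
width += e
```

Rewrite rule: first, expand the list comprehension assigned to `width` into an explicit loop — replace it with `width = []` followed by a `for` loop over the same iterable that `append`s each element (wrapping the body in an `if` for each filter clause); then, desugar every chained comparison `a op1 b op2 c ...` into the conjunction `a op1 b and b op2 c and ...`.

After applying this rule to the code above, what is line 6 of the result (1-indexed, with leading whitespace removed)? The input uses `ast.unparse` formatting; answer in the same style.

Transformed code:
width = []
for pos in c:
    width.append(record(count % pos))
count -= e[e]
c = e[e]
if 34 <= 4 and 4 != n:
    count -= 32
else:
    c = e[17]
width = 2 + count * width
if 9 > width and width == e:
    count = n[17]
    e *= record(24)
width += process(count)
width += e

if 34 <= 4 and 4 != n:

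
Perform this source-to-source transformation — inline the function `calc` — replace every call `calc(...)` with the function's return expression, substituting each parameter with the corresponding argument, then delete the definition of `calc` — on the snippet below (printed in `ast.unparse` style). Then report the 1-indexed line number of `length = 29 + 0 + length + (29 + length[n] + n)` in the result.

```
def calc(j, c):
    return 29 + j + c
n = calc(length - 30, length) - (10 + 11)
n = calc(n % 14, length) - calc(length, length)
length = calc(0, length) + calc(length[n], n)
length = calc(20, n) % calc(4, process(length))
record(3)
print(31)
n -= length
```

3

Transformed code:
n = 29 + (length - 30) + length - (10 + 11)
n = 29 + n % 14 + length - (29 + length + length)
length = 29 + 0 + length + (29 + length[n] + n)
length = (29 + 20 + n) % (29 + 4 + process(length))
record(3)
print(31)
n -= length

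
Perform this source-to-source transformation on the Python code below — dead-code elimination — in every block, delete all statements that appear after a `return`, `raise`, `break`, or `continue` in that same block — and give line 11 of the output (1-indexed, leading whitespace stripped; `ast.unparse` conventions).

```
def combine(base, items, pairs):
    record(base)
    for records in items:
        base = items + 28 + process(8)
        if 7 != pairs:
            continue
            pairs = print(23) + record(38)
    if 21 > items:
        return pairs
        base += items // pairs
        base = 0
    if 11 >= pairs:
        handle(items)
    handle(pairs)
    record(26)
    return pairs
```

Transformed code:
def combine(base, items, pairs):
    record(base)
    for records in items:
        base = items + 28 + process(8)
        if 7 != pairs:
            continue
    if 21 > items:
        return pairs
    if 11 >= pairs:
        handle(items)
    handle(pairs)
    record(26)
    return pairs

handle(pairs)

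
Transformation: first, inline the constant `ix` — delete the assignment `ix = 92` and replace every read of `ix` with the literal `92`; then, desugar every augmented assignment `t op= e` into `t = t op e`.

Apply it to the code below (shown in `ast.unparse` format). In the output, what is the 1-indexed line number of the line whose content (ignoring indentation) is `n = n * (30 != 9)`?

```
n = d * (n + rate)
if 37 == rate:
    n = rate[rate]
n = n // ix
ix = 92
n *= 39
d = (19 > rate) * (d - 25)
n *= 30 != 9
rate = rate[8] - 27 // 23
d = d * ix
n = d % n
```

Transformed code:
n = d * (n + rate)
if 37 == rate:
    n = rate[rate]
n = n // 92
n = n * 39
d = (19 > rate) * (d - 25)
n = n * (30 != 9)
rate = rate[8] - 27 // 23
d = d * 92
n = d % n

7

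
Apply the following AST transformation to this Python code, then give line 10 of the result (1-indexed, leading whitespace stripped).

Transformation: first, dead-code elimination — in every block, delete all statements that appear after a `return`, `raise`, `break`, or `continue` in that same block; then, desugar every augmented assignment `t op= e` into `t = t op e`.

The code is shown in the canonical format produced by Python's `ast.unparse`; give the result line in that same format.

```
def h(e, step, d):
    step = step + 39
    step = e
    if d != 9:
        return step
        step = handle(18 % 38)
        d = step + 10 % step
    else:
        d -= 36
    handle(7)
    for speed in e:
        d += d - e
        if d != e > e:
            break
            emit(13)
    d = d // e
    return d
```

d = d + (d - e)

Transformed code:
def h(e, step, d):
    step = step + 39
    step = e
    if d != 9:
        return step
    else:
        d = d - 36
    handle(7)
    for speed in e:
        d = d + (d - e)
        if d != e > e:
            break
    d = d // e
    return d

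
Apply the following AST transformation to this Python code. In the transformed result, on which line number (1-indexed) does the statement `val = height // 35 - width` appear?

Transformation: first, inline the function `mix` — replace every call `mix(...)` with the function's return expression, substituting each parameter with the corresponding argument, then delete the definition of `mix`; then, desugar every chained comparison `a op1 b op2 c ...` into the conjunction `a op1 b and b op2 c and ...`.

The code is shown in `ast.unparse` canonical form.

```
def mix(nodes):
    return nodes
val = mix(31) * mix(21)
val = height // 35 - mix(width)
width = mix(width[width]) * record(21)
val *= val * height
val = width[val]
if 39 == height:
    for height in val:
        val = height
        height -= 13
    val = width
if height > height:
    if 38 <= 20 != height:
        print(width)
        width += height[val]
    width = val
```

2

Transformed code:
val = 31 * 21
val = height // 35 - width
width = width[width] * record(21)
val *= val * height
val = width[val]
if 39 == height:
    for height in val:
        val = height
        height -= 13
    val = width
if height > height:
    if 38 <= 20 and 20 != height:
        print(width)
        width += height[val]
    width = val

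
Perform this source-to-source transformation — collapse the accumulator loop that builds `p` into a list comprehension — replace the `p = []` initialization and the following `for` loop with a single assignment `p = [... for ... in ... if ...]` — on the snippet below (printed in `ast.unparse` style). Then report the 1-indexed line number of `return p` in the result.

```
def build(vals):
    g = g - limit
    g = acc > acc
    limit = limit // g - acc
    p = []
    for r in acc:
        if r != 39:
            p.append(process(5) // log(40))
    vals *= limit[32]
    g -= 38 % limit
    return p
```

8

Transformed code:
def build(vals):
    g = g - limit
    g = acc > acc
    limit = limit // g - acc
    p = [process(5) // log(40) for r in acc if r != 39]
    vals *= limit[32]
    g -= 38 % limit
    return p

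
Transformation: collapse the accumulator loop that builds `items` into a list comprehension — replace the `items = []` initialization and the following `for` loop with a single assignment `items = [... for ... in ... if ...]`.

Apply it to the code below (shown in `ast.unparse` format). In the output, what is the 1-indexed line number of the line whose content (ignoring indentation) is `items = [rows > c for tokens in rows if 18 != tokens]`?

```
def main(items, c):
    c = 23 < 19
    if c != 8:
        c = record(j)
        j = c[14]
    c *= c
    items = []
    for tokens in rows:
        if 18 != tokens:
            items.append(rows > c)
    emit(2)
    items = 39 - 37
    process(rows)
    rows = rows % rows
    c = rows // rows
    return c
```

Transformed code:
def main(items, c):
    c = 23 < 19
    if c != 8:
        c = record(j)
        j = c[14]
    c *= c
    items = [rows > c for tokens in rows if 18 != tokens]
    emit(2)
    items = 39 - 37
    process(rows)
    rows = rows % rows
    c = rows // rows
    return c

7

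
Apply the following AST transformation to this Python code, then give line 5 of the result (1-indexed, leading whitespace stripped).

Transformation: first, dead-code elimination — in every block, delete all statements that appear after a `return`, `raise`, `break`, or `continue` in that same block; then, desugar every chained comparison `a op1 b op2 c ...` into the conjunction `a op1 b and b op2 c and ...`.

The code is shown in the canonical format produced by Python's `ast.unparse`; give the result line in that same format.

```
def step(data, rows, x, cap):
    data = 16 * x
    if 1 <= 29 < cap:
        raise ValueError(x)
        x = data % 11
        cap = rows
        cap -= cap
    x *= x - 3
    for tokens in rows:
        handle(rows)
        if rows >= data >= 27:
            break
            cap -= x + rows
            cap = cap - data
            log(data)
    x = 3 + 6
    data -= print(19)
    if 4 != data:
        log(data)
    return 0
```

Transformed code:
def step(data, rows, x, cap):
    data = 16 * x
    if 1 <= 29 and 29 < cap:
        raise ValueError(x)
    x *= x - 3
    for tokens in rows:
        handle(rows)
        if rows >= data and data >= 27:
            break
    x = 3 + 6
    data -= print(19)
    if 4 != data:
        log(data)
    return 0

x *= x - 3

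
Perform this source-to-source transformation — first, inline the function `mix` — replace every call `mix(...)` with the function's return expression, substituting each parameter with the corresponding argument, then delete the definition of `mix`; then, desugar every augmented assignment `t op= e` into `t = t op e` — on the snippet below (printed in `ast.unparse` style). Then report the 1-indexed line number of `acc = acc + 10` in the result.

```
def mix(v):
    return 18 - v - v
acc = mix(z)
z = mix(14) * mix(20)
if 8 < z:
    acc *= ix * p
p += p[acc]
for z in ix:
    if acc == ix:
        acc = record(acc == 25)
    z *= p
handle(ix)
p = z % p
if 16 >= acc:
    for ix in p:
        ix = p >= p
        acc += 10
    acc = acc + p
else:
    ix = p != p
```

Transformed code:
acc = 18 - z - z
z = (18 - 14 - 14) * (18 - 20 - 20)
if 8 < z:
    acc = acc * (ix * p)
p = p + p[acc]
for z in ix:
    if acc == ix:
        acc = record(acc == 25)
    z = z * p
handle(ix)
p = z % p
if 16 >= acc:
    for ix in p:
        ix = p >= p
        acc = acc + 10
    acc = acc + p
else:
    ix = p != p

15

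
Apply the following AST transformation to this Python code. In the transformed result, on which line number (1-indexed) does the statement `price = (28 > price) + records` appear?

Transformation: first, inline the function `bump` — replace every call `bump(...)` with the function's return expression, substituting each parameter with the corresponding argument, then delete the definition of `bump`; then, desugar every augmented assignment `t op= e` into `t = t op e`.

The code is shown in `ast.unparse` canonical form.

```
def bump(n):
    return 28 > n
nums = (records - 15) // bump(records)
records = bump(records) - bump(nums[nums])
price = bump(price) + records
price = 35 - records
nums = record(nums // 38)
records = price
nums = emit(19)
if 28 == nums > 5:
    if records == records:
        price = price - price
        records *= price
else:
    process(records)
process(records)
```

Transformed code:
nums = (records - 15) // (28 > records)
records = (28 > records) - (28 > nums[nums])
price = (28 > price) + records
price = 35 - records
nums = record(nums // 38)
records = price
nums = emit(19)
if 28 == nums > 5:
    if records == records:
        price = price - price
        records = records * price
else:
    process(records)
process(records)

3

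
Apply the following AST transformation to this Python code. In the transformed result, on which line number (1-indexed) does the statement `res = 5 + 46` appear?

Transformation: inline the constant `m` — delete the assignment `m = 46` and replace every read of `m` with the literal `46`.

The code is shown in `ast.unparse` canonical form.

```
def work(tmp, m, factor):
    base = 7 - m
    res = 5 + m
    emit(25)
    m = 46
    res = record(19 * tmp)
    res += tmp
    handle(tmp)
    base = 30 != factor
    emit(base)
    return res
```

Transformed code:
def work(tmp, m, factor):
    base = 7 - 46
    res = 5 + 46
    emit(25)
    res = record(19 * tmp)
    res += tmp
    handle(tmp)
    base = 30 != factor
    emit(base)
    return res

3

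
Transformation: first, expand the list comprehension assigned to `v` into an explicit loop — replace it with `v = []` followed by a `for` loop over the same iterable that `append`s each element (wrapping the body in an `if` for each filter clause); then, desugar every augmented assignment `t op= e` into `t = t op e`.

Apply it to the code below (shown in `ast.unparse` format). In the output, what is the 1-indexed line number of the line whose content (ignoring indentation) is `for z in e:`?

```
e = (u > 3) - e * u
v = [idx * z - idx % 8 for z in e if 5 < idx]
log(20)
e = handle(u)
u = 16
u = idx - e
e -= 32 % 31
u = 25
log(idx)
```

3

Transformed code:
e = (u > 3) - e * u
v = []
for z in e:
    if 5 < idx:
        v.append(idx * z - idx % 8)
log(20)
e = handle(u)
u = 16
u = idx - e
e = e - 32 % 31
u = 25
log(idx)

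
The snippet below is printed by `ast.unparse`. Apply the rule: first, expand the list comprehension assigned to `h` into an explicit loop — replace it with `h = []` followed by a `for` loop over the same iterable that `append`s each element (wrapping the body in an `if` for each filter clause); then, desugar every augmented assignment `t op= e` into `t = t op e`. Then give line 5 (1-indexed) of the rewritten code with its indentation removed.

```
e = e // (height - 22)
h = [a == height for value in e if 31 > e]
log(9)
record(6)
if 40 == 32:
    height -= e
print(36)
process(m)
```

h.append(a == height)

Transformed code:
e = e // (height - 22)
h = []
for value in e:
    if 31 > e:
        h.append(a == height)
log(9)
record(6)
if 40 == 32:
    height = height - e
print(36)
process(m)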